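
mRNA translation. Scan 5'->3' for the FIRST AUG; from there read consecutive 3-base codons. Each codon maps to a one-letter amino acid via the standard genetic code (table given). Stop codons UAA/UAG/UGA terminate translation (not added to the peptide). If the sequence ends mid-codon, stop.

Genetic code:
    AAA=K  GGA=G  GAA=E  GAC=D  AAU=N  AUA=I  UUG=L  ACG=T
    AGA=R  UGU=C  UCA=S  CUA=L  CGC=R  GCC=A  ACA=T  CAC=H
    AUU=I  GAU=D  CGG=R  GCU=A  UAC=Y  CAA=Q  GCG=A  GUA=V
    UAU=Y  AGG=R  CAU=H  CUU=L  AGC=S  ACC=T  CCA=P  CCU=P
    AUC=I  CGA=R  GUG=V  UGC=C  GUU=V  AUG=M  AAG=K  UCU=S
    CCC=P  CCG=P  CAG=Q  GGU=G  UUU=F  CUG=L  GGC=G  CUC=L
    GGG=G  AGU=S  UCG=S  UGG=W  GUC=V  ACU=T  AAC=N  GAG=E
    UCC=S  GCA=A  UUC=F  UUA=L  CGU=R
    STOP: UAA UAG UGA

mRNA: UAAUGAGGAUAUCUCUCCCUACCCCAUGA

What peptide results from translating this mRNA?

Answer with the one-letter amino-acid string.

start AUG at pos 2
pos 2: AUG -> M; peptide=M
pos 5: AGG -> R; peptide=MR
pos 8: AUA -> I; peptide=MRI
pos 11: UCU -> S; peptide=MRIS
pos 14: CUC -> L; peptide=MRISL
pos 17: CCU -> P; peptide=MRISLP
pos 20: ACC -> T; peptide=MRISLPT
pos 23: CCA -> P; peptide=MRISLPTP
pos 26: UGA -> STOP

Answer: MRISLPTP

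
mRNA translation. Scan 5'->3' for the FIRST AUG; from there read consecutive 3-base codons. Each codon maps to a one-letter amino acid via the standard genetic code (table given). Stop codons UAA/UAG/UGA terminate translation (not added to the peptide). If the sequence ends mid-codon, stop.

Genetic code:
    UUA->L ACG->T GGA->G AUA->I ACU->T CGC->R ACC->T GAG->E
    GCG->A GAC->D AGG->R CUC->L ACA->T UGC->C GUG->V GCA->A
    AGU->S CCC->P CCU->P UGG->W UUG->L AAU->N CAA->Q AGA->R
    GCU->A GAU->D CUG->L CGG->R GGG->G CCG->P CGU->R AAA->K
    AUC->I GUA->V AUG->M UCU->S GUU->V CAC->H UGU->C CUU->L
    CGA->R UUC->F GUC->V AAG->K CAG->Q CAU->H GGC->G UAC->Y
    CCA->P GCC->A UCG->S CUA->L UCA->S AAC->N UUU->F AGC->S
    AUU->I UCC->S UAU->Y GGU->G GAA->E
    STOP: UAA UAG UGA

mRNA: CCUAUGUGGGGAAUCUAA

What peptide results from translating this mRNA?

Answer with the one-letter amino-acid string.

Answer: MWGI

Derivation:
start AUG at pos 3
pos 3: AUG -> M; peptide=M
pos 6: UGG -> W; peptide=MW
pos 9: GGA -> G; peptide=MWG
pos 12: AUC -> I; peptide=MWGI
pos 15: UAA -> STOP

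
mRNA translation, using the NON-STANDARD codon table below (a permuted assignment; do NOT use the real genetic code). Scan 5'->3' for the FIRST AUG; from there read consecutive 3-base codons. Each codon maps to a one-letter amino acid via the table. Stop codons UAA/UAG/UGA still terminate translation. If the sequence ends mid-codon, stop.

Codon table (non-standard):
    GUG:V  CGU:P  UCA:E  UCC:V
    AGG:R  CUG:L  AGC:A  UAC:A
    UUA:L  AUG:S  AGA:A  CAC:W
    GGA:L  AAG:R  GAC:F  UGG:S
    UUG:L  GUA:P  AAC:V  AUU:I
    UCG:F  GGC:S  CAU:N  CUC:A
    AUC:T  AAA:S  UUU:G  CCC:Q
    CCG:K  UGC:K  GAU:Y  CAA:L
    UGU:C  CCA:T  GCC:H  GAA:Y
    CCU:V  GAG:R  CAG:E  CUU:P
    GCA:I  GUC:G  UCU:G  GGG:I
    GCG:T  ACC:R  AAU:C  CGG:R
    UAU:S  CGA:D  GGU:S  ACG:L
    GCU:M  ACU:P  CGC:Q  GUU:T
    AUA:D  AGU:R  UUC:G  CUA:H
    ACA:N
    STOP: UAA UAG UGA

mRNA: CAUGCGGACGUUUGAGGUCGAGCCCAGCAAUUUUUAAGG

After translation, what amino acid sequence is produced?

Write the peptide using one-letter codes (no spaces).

Answer: SRLGRGRQACG

Derivation:
start AUG at pos 1
pos 1: AUG -> S; peptide=S
pos 4: CGG -> R; peptide=SR
pos 7: ACG -> L; peptide=SRL
pos 10: UUU -> G; peptide=SRLG
pos 13: GAG -> R; peptide=SRLGR
pos 16: GUC -> G; peptide=SRLGRG
pos 19: GAG -> R; peptide=SRLGRGR
pos 22: CCC -> Q; peptide=SRLGRGRQ
pos 25: AGC -> A; peptide=SRLGRGRQA
pos 28: AAU -> C; peptide=SRLGRGRQAC
pos 31: UUU -> G; peptide=SRLGRGRQACG
pos 34: UAA -> STOP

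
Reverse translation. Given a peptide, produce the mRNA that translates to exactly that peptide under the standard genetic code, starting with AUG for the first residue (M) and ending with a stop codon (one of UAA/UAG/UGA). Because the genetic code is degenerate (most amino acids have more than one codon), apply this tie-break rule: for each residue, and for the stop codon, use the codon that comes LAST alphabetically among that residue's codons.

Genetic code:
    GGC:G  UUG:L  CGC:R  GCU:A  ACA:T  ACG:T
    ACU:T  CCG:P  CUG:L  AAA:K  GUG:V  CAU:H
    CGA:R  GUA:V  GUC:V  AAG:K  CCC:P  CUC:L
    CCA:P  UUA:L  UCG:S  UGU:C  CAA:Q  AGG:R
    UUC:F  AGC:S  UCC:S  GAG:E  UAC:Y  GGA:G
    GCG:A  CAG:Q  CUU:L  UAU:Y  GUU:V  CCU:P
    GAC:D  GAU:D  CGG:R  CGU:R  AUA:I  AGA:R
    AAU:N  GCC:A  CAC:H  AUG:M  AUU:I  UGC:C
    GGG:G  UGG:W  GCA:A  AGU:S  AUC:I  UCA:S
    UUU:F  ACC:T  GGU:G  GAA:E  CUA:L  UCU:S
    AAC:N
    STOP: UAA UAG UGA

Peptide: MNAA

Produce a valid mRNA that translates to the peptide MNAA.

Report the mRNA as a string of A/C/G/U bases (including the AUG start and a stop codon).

residue 1: M -> AUG (start codon)
residue 2: N codons sorted = AAC,AAU -> pick last = AAU
residue 3: A codons sorted = GCA,GCC,GCG,GCU -> pick last = GCU
residue 4: A codons sorted = GCA,GCC,GCG,GCU -> pick last = GCU
terminator: stop codons sorted = UAA,UAG,UGA -> pick last = UGA

Answer: mRNA: AUGAAUGCUGCUUGA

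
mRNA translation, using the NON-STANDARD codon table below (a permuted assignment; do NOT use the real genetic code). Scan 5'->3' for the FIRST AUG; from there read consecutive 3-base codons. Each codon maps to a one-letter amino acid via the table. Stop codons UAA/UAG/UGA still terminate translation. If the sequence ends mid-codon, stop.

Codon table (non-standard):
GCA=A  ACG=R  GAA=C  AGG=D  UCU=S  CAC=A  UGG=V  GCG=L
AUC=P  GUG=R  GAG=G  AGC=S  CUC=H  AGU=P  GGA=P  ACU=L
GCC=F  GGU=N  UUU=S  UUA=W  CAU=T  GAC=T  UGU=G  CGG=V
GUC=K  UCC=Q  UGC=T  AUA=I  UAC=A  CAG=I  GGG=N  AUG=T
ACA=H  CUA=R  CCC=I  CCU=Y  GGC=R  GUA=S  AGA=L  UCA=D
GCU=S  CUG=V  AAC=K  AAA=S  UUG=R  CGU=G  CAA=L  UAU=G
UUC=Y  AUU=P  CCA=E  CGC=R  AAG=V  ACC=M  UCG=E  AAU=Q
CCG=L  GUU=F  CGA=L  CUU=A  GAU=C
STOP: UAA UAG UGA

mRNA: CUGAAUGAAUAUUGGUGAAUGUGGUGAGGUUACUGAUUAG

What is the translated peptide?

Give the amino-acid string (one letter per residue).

Answer: TQPNCGNGFLC

Derivation:
start AUG at pos 4
pos 4: AUG -> T; peptide=T
pos 7: AAU -> Q; peptide=TQ
pos 10: AUU -> P; peptide=TQP
pos 13: GGU -> N; peptide=TQPN
pos 16: GAA -> C; peptide=TQPNC
pos 19: UGU -> G; peptide=TQPNCG
pos 22: GGU -> N; peptide=TQPNCGN
pos 25: GAG -> G; peptide=TQPNCGNG
pos 28: GUU -> F; peptide=TQPNCGNGF
pos 31: ACU -> L; peptide=TQPNCGNGFL
pos 34: GAU -> C; peptide=TQPNCGNGFLC
pos 37: UAG -> STOP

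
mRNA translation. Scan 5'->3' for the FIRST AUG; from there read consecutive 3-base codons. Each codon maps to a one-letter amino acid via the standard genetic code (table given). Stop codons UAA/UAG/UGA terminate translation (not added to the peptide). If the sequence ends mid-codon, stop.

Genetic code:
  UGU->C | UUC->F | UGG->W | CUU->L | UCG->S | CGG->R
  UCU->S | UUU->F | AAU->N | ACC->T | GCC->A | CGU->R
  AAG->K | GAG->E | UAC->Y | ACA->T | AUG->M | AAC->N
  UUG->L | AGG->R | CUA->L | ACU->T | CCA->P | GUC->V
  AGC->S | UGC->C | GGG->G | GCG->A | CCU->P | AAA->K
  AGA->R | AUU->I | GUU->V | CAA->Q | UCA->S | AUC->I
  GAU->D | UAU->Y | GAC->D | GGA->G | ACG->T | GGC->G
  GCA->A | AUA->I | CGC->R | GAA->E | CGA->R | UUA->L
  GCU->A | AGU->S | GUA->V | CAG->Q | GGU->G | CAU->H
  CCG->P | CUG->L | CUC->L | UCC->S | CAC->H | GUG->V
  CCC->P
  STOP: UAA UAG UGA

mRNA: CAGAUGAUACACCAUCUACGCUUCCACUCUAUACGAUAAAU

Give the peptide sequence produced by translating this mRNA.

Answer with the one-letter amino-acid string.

Answer: MIHHLRFHSIR

Derivation:
start AUG at pos 3
pos 3: AUG -> M; peptide=M
pos 6: AUA -> I; peptide=MI
pos 9: CAC -> H; peptide=MIH
pos 12: CAU -> H; peptide=MIHH
pos 15: CUA -> L; peptide=MIHHL
pos 18: CGC -> R; peptide=MIHHLR
pos 21: UUC -> F; peptide=MIHHLRF
pos 24: CAC -> H; peptide=MIHHLRFH
pos 27: UCU -> S; peptide=MIHHLRFHS
pos 30: AUA -> I; peptide=MIHHLRFHSI
pos 33: CGA -> R; peptide=MIHHLRFHSIR
pos 36: UAA -> STOP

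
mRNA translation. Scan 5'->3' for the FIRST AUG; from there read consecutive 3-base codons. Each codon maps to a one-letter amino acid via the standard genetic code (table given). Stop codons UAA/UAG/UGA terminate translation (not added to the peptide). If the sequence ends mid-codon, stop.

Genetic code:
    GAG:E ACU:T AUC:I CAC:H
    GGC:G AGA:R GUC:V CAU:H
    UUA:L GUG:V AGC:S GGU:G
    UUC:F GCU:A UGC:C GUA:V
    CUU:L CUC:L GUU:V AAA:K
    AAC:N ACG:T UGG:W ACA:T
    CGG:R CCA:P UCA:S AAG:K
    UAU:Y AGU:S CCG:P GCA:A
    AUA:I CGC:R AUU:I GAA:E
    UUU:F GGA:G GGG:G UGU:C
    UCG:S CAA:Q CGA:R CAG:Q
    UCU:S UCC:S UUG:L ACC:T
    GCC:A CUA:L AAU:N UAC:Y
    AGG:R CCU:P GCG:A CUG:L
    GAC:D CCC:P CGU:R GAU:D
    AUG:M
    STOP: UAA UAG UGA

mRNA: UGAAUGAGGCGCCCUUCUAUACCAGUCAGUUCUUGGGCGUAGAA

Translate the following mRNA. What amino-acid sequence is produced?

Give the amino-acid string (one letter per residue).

start AUG at pos 3
pos 3: AUG -> M; peptide=M
pos 6: AGG -> R; peptide=MR
pos 9: CGC -> R; peptide=MRR
pos 12: CCU -> P; peptide=MRRP
pos 15: UCU -> S; peptide=MRRPS
pos 18: AUA -> I; peptide=MRRPSI
pos 21: CCA -> P; peptide=MRRPSIP
pos 24: GUC -> V; peptide=MRRPSIPV
pos 27: AGU -> S; peptide=MRRPSIPVS
pos 30: UCU -> S; peptide=MRRPSIPVSS
pos 33: UGG -> W; peptide=MRRPSIPVSSW
pos 36: GCG -> A; peptide=MRRPSIPVSSWA
pos 39: UAG -> STOP

Answer: MRRPSIPVSSWA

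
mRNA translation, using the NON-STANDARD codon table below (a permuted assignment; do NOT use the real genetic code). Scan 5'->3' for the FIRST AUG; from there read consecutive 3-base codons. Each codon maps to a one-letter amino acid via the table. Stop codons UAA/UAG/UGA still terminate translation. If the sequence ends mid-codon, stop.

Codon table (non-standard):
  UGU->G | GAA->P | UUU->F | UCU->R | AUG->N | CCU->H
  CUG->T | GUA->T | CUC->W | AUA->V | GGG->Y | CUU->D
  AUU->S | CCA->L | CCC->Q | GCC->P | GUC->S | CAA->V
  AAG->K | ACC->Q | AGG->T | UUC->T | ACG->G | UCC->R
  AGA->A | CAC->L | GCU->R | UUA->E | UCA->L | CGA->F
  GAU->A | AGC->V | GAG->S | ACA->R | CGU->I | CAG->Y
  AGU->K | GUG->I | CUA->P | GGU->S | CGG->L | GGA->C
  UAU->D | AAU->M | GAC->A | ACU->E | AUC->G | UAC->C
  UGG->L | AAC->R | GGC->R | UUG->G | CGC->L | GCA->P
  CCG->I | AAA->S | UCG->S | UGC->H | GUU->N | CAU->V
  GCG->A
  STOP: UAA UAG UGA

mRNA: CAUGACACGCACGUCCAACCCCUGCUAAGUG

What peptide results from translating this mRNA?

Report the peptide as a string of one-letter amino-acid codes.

Answer: NRLGRRQH

Derivation:
start AUG at pos 1
pos 1: AUG -> N; peptide=N
pos 4: ACA -> R; peptide=NR
pos 7: CGC -> L; peptide=NRL
pos 10: ACG -> G; peptide=NRLG
pos 13: UCC -> R; peptide=NRLGR
pos 16: AAC -> R; peptide=NRLGRR
pos 19: CCC -> Q; peptide=NRLGRRQ
pos 22: UGC -> H; peptide=NRLGRRQH
pos 25: UAA -> STOP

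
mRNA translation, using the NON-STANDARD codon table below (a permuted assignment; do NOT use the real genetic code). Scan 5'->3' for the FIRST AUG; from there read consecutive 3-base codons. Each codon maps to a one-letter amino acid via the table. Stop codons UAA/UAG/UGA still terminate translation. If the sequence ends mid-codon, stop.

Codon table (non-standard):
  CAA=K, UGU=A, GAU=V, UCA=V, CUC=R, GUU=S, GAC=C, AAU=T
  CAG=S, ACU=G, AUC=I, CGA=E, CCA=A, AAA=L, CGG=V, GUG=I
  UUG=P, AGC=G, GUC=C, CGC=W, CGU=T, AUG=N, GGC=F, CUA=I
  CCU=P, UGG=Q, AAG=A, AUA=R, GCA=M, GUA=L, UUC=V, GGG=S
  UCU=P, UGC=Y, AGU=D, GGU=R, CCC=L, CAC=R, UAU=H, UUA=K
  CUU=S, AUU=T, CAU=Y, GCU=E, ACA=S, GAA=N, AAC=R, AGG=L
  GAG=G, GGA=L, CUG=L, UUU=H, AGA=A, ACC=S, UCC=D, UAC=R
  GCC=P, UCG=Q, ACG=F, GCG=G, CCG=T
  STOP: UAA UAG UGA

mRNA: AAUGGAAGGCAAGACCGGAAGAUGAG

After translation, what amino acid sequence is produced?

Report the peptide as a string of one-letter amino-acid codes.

Answer: NNFASLA

Derivation:
start AUG at pos 1
pos 1: AUG -> N; peptide=N
pos 4: GAA -> N; peptide=NN
pos 7: GGC -> F; peptide=NNF
pos 10: AAG -> A; peptide=NNFA
pos 13: ACC -> S; peptide=NNFAS
pos 16: GGA -> L; peptide=NNFASL
pos 19: AGA -> A; peptide=NNFASLA
pos 22: UGA -> STOP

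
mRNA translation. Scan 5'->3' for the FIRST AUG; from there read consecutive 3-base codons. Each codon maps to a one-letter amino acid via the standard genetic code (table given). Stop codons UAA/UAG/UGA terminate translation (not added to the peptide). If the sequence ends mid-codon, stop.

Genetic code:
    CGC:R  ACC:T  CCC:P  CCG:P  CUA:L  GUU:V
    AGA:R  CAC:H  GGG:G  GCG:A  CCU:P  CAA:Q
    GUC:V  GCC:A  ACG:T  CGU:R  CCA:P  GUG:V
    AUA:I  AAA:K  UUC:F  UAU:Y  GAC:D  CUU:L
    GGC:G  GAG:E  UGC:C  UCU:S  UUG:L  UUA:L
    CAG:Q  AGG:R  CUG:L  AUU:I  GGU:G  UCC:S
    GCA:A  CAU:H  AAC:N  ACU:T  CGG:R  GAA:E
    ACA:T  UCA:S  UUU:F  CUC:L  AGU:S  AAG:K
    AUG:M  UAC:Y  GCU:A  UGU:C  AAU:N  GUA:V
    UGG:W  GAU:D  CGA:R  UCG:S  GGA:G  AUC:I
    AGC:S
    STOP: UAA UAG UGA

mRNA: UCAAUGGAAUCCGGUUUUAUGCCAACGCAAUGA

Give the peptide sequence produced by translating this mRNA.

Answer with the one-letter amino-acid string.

start AUG at pos 3
pos 3: AUG -> M; peptide=M
pos 6: GAA -> E; peptide=ME
pos 9: UCC -> S; peptide=MES
pos 12: GGU -> G; peptide=MESG
pos 15: UUU -> F; peptide=MESGF
pos 18: AUG -> M; peptide=MESGFM
pos 21: CCA -> P; peptide=MESGFMP
pos 24: ACG -> T; peptide=MESGFMPT
pos 27: CAA -> Q; peptide=MESGFMPTQ
pos 30: UGA -> STOP

Answer: MESGFMPTQ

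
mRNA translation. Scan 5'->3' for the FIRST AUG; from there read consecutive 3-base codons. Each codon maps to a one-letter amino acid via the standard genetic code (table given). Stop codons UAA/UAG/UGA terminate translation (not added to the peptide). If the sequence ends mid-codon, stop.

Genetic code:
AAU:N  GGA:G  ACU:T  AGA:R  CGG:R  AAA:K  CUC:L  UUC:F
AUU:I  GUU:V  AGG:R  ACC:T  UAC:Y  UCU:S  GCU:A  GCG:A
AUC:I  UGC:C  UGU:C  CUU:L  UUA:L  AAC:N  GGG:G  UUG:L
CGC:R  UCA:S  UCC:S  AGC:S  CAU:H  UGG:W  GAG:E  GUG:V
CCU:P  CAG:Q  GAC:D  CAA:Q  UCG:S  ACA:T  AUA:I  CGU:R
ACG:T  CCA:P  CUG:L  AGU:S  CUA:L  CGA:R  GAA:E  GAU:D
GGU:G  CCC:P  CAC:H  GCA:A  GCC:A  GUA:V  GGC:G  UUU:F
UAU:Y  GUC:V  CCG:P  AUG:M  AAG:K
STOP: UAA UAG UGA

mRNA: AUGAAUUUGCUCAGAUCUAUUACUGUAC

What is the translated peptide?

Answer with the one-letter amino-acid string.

start AUG at pos 0
pos 0: AUG -> M; peptide=M
pos 3: AAU -> N; peptide=MN
pos 6: UUG -> L; peptide=MNL
pos 9: CUC -> L; peptide=MNLL
pos 12: AGA -> R; peptide=MNLLR
pos 15: UCU -> S; peptide=MNLLRS
pos 18: AUU -> I; peptide=MNLLRSI
pos 21: ACU -> T; peptide=MNLLRSIT
pos 24: GUA -> V; peptide=MNLLRSITV
pos 27: only 1 nt remain (<3), stop (end of mRNA)

Answer: MNLLRSITV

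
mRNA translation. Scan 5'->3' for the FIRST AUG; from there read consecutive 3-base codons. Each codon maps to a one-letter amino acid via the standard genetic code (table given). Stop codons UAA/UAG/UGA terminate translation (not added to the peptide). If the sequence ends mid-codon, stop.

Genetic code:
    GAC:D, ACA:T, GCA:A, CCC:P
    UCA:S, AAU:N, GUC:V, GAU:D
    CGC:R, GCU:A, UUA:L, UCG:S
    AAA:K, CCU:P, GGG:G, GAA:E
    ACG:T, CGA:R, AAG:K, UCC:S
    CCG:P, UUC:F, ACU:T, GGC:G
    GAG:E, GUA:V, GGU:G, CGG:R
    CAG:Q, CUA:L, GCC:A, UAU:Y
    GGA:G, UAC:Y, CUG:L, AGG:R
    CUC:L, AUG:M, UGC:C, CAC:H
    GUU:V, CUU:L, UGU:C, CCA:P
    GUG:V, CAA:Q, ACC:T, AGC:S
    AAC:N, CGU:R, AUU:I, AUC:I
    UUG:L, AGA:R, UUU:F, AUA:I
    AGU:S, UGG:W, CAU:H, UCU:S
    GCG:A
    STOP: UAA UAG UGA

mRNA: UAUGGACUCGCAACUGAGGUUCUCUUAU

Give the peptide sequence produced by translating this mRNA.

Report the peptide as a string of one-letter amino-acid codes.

Answer: MDSQLRFSY

Derivation:
start AUG at pos 1
pos 1: AUG -> M; peptide=M
pos 4: GAC -> D; peptide=MD
pos 7: UCG -> S; peptide=MDS
pos 10: CAA -> Q; peptide=MDSQ
pos 13: CUG -> L; peptide=MDSQL
pos 16: AGG -> R; peptide=MDSQLR
pos 19: UUC -> F; peptide=MDSQLRF
pos 22: UCU -> S; peptide=MDSQLRFS
pos 25: UAU -> Y; peptide=MDSQLRFSY
pos 28: only 0 nt remain (<3), stop (end of mRNA)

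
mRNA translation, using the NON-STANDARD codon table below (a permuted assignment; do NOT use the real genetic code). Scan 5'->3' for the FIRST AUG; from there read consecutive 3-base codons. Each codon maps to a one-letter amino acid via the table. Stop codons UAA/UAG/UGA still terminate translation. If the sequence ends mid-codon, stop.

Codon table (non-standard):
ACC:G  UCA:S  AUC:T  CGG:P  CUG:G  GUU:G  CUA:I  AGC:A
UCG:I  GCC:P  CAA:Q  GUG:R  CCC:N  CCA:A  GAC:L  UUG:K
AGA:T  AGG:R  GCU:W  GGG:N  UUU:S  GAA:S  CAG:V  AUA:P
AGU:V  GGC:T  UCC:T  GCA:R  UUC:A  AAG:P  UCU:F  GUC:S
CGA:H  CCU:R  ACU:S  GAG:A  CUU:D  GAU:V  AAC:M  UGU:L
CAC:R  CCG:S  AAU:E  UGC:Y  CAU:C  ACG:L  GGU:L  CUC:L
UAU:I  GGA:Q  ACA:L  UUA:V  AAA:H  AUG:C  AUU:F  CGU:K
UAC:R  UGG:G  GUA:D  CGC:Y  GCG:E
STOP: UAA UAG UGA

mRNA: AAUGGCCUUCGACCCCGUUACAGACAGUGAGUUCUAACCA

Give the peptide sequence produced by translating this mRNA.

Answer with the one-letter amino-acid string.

start AUG at pos 1
pos 1: AUG -> C; peptide=C
pos 4: GCC -> P; peptide=CP
pos 7: UUC -> A; peptide=CPA
pos 10: GAC -> L; peptide=CPAL
pos 13: CCC -> N; peptide=CPALN
pos 16: GUU -> G; peptide=CPALNG
pos 19: ACA -> L; peptide=CPALNGL
pos 22: GAC -> L; peptide=CPALNGLL
pos 25: AGU -> V; peptide=CPALNGLLV
pos 28: GAG -> A; peptide=CPALNGLLVA
pos 31: UUC -> A; peptide=CPALNGLLVAA
pos 34: UAA -> STOP

Answer: CPALNGLLVAA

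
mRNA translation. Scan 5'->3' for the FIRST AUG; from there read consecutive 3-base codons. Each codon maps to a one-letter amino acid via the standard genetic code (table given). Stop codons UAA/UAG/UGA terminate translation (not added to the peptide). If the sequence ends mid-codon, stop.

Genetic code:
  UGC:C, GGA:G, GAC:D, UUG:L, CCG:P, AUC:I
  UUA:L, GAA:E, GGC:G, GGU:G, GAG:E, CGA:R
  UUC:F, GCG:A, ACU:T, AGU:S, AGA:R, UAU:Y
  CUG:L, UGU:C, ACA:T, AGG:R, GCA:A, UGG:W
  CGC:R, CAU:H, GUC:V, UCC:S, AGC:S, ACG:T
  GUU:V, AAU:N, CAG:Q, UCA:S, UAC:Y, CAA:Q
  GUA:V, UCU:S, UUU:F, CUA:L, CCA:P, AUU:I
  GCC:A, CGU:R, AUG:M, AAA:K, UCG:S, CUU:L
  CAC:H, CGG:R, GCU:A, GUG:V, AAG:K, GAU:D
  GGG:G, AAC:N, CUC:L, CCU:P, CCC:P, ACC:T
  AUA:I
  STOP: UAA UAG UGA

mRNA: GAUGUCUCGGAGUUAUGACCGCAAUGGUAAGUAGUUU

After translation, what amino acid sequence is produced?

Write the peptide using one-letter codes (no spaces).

Answer: MSRSYDRNGK

Derivation:
start AUG at pos 1
pos 1: AUG -> M; peptide=M
pos 4: UCU -> S; peptide=MS
pos 7: CGG -> R; peptide=MSR
pos 10: AGU -> S; peptide=MSRS
pos 13: UAU -> Y; peptide=MSRSY
pos 16: GAC -> D; peptide=MSRSYD
pos 19: CGC -> R; peptide=MSRSYDR
pos 22: AAU -> N; peptide=MSRSYDRN
pos 25: GGU -> G; peptide=MSRSYDRNG
pos 28: AAG -> K; peptide=MSRSYDRNGK
pos 31: UAG -> STOP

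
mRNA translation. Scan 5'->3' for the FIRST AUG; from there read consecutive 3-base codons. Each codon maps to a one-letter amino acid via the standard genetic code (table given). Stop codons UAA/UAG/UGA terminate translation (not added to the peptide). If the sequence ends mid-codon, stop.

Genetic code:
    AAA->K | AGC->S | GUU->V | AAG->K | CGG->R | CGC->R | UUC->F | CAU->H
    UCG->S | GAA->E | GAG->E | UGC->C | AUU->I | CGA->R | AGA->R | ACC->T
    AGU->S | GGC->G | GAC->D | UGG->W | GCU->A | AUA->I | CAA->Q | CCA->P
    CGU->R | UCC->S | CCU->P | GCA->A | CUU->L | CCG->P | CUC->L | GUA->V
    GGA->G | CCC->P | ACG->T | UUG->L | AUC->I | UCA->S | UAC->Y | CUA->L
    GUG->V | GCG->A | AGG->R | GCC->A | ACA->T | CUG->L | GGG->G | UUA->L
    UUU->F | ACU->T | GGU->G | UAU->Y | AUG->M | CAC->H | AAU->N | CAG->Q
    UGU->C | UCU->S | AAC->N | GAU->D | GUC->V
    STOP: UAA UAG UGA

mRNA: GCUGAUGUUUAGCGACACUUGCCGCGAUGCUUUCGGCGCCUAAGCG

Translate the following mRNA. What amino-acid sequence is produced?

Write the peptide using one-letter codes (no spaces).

Answer: MFSDTCRDAFGA

Derivation:
start AUG at pos 4
pos 4: AUG -> M; peptide=M
pos 7: UUU -> F; peptide=MF
pos 10: AGC -> S; peptide=MFS
pos 13: GAC -> D; peptide=MFSD
pos 16: ACU -> T; peptide=MFSDT
pos 19: UGC -> C; peptide=MFSDTC
pos 22: CGC -> R; peptide=MFSDTCR
pos 25: GAU -> D; peptide=MFSDTCRD
pos 28: GCU -> A; peptide=MFSDTCRDA
pos 31: UUC -> F; peptide=MFSDTCRDAF
pos 34: GGC -> G; peptide=MFSDTCRDAFG
pos 37: GCC -> A; peptide=MFSDTCRDAFGA
pos 40: UAA -> STOP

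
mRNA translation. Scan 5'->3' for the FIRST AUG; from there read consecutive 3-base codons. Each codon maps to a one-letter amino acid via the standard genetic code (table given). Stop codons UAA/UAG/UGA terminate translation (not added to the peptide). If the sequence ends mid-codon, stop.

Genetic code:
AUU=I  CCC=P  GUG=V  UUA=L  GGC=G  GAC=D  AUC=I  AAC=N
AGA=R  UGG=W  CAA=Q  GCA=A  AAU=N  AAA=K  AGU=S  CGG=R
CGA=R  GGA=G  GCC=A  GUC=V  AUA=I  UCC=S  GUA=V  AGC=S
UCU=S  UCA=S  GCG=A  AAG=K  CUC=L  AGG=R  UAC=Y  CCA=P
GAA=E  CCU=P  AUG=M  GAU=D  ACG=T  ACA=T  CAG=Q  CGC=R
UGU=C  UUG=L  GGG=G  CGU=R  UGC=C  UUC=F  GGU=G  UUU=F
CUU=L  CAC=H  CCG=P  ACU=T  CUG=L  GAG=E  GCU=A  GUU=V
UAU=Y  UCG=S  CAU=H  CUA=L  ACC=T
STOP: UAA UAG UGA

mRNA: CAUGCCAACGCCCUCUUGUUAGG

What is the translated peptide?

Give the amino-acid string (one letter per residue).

Answer: MPTPSC

Derivation:
start AUG at pos 1
pos 1: AUG -> M; peptide=M
pos 4: CCA -> P; peptide=MP
pos 7: ACG -> T; peptide=MPT
pos 10: CCC -> P; peptide=MPTP
pos 13: UCU -> S; peptide=MPTPS
pos 16: UGU -> C; peptide=MPTPSC
pos 19: UAG -> STOP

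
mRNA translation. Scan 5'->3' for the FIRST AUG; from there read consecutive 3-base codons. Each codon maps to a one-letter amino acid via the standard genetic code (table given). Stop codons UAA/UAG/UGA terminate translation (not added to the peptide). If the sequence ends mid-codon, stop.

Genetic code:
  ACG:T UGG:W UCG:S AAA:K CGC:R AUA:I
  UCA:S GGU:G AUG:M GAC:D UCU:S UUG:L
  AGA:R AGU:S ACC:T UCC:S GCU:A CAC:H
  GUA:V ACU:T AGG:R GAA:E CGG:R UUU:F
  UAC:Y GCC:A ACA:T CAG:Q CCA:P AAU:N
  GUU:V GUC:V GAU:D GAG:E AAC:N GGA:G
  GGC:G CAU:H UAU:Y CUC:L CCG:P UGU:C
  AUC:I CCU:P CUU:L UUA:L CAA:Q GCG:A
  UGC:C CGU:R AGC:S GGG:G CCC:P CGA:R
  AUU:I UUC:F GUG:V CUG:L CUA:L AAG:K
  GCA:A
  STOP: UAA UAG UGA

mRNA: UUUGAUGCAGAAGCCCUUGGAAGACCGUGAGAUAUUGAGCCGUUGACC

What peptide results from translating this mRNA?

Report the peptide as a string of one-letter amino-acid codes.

Answer: MQKPLEDREILSR

Derivation:
start AUG at pos 4
pos 4: AUG -> M; peptide=M
pos 7: CAG -> Q; peptide=MQ
pos 10: AAG -> K; peptide=MQK
pos 13: CCC -> P; peptide=MQKP
pos 16: UUG -> L; peptide=MQKPL
pos 19: GAA -> E; peptide=MQKPLE
pos 22: GAC -> D; peptide=MQKPLED
pos 25: CGU -> R; peptide=MQKPLEDR
pos 28: GAG -> E; peptide=MQKPLEDRE
pos 31: AUA -> I; peptide=MQKPLEDREI
pos 34: UUG -> L; peptide=MQKPLEDREIL
pos 37: AGC -> S; peptide=MQKPLEDREILS
pos 40: CGU -> R; peptide=MQKPLEDREILSR
pos 43: UGA -> STOP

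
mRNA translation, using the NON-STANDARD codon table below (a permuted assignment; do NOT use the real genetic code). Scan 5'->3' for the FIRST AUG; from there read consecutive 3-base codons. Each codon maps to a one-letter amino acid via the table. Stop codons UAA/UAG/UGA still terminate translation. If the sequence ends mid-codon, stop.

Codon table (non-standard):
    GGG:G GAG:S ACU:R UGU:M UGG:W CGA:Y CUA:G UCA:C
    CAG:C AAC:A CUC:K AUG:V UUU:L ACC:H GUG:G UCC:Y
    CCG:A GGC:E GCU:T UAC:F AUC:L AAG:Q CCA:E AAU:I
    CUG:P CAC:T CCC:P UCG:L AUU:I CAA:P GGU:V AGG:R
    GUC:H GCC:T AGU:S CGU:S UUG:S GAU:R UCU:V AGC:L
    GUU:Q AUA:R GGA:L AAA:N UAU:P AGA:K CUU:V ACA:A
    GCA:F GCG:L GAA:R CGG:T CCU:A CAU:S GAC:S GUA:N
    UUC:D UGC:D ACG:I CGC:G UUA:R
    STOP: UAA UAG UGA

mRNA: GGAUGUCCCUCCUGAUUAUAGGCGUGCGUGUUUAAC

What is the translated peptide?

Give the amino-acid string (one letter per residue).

start AUG at pos 2
pos 2: AUG -> V; peptide=V
pos 5: UCC -> Y; peptide=VY
pos 8: CUC -> K; peptide=VYK
pos 11: CUG -> P; peptide=VYKP
pos 14: AUU -> I; peptide=VYKPI
pos 17: AUA -> R; peptide=VYKPIR
pos 20: GGC -> E; peptide=VYKPIRE
pos 23: GUG -> G; peptide=VYKPIREG
pos 26: CGU -> S; peptide=VYKPIREGS
pos 29: GUU -> Q; peptide=VYKPIREGSQ
pos 32: UAA -> STOP

Answer: VYKPIREGSQ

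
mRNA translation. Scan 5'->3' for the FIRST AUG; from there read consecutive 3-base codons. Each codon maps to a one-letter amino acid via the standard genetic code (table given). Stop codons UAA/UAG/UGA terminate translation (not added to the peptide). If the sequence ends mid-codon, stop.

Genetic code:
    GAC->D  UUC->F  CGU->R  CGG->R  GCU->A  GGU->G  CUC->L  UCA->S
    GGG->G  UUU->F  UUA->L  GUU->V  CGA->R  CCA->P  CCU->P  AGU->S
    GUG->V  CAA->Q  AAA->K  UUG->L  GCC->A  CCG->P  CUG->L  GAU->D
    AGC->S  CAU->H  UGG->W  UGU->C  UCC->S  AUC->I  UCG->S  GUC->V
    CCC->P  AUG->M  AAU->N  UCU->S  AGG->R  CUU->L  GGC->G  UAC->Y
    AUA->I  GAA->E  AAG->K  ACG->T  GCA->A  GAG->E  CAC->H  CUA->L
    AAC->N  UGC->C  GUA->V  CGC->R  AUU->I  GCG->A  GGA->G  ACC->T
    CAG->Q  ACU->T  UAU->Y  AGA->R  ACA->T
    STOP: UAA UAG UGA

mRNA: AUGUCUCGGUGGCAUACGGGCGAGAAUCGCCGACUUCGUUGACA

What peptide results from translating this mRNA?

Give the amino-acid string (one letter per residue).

start AUG at pos 0
pos 0: AUG -> M; peptide=M
pos 3: UCU -> S; peptide=MS
pos 6: CGG -> R; peptide=MSR
pos 9: UGG -> W; peptide=MSRW
pos 12: CAU -> H; peptide=MSRWH
pos 15: ACG -> T; peptide=MSRWHT
pos 18: GGC -> G; peptide=MSRWHTG
pos 21: GAG -> E; peptide=MSRWHTGE
pos 24: AAU -> N; peptide=MSRWHTGEN
pos 27: CGC -> R; peptide=MSRWHTGENR
pos 30: CGA -> R; peptide=MSRWHTGENRR
pos 33: CUU -> L; peptide=MSRWHTGENRRL
pos 36: CGU -> R; peptide=MSRWHTGENRRLR
pos 39: UGA -> STOP

Answer: MSRWHTGENRRLR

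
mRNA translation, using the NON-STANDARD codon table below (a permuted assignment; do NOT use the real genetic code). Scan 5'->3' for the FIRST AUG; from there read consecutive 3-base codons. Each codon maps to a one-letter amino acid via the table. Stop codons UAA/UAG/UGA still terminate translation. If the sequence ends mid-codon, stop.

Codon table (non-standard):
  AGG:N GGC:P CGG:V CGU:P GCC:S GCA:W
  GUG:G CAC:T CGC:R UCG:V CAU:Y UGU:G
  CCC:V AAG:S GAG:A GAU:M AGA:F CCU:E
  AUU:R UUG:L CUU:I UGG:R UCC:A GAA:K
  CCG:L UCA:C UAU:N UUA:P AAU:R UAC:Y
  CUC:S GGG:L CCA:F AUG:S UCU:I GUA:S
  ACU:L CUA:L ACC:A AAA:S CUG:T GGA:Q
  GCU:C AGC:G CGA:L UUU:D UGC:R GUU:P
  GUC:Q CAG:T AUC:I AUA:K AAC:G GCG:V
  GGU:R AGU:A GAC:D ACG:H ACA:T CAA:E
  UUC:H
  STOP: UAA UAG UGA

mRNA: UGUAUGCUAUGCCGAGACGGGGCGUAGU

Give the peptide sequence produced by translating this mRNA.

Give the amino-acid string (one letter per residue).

Answer: SLRLDLV

Derivation:
start AUG at pos 3
pos 3: AUG -> S; peptide=S
pos 6: CUA -> L; peptide=SL
pos 9: UGC -> R; peptide=SLR
pos 12: CGA -> L; peptide=SLRL
pos 15: GAC -> D; peptide=SLRLD
pos 18: GGG -> L; peptide=SLRLDL
pos 21: GCG -> V; peptide=SLRLDLV
pos 24: UAG -> STOP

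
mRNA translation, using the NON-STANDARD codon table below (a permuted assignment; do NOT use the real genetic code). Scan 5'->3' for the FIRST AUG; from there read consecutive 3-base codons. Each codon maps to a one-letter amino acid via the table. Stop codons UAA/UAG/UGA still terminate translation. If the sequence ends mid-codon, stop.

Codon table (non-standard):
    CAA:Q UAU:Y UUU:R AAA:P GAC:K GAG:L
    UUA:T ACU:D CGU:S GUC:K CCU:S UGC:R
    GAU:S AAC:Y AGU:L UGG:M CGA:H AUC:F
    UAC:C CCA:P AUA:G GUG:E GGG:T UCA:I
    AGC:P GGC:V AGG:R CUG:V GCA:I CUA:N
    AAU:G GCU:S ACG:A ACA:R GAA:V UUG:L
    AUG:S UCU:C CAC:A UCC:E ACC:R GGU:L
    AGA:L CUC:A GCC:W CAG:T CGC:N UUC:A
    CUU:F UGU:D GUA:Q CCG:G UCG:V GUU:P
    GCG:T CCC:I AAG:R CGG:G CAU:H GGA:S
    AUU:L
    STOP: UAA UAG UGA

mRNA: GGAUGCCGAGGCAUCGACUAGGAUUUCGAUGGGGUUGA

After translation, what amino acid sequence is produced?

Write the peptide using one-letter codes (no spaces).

Answer: SGRHHNSRHML

Derivation:
start AUG at pos 2
pos 2: AUG -> S; peptide=S
pos 5: CCG -> G; peptide=SG
pos 8: AGG -> R; peptide=SGR
pos 11: CAU -> H; peptide=SGRH
pos 14: CGA -> H; peptide=SGRHH
pos 17: CUA -> N; peptide=SGRHHN
pos 20: GGA -> S; peptide=SGRHHNS
pos 23: UUU -> R; peptide=SGRHHNSR
pos 26: CGA -> H; peptide=SGRHHNSRH
pos 29: UGG -> M; peptide=SGRHHNSRHM
pos 32: GGU -> L; peptide=SGRHHNSRHML
pos 35: UGA -> STOP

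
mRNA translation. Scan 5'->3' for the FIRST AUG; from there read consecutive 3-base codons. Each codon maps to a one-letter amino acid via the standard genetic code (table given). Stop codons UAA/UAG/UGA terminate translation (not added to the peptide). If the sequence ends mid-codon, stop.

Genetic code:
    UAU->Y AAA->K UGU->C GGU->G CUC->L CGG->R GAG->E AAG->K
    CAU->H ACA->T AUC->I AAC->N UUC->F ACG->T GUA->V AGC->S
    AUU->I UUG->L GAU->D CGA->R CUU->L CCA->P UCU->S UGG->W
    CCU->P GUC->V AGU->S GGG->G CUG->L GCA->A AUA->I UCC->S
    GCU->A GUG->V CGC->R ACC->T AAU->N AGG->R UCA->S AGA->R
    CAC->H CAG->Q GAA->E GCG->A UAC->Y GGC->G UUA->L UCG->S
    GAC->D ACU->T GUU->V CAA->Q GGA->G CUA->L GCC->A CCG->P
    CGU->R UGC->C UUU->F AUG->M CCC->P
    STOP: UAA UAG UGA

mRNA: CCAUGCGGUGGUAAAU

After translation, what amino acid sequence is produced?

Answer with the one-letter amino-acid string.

start AUG at pos 2
pos 2: AUG -> M; peptide=M
pos 5: CGG -> R; peptide=MR
pos 8: UGG -> W; peptide=MRW
pos 11: UAA -> STOP

Answer: MRW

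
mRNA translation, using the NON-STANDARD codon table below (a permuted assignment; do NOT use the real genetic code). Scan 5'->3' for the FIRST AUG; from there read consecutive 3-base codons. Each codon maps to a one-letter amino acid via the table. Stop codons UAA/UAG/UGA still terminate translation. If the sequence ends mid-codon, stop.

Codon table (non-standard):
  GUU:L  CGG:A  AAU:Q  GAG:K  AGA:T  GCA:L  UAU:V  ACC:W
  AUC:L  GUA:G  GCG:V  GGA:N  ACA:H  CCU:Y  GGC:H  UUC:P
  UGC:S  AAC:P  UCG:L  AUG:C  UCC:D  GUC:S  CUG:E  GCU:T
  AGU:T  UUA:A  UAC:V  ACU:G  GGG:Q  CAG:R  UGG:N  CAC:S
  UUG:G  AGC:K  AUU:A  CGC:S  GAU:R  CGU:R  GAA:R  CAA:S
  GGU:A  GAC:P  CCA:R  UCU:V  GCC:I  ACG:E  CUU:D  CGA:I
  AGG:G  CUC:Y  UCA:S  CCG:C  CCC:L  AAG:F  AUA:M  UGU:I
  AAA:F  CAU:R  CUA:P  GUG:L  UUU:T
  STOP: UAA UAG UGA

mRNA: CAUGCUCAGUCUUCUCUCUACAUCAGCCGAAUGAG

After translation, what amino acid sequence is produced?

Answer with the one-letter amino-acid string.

start AUG at pos 1
pos 1: AUG -> C; peptide=C
pos 4: CUC -> Y; peptide=CY
pos 7: AGU -> T; peptide=CYT
pos 10: CUU -> D; peptide=CYTD
pos 13: CUC -> Y; peptide=CYTDY
pos 16: UCU -> V; peptide=CYTDYV
pos 19: ACA -> H; peptide=CYTDYVH
pos 22: UCA -> S; peptide=CYTDYVHS
pos 25: GCC -> I; peptide=CYTDYVHSI
pos 28: GAA -> R; peptide=CYTDYVHSIR
pos 31: UGA -> STOP

Answer: CYTDYVHSIR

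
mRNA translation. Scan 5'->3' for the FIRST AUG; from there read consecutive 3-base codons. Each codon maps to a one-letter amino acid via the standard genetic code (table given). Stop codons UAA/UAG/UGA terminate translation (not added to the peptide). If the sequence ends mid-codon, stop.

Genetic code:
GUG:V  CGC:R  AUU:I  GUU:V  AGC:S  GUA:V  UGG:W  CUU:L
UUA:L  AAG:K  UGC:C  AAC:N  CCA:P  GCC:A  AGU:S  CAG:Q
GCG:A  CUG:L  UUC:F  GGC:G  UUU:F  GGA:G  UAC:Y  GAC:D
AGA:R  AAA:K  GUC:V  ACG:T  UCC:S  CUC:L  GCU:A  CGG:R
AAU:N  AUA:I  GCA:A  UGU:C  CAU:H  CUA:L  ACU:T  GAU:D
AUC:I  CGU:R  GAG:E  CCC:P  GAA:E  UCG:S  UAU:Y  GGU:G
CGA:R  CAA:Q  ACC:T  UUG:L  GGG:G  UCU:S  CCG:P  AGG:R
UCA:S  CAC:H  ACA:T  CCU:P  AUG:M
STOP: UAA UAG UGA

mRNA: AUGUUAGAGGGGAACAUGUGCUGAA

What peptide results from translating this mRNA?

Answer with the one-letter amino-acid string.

Answer: MLEGNMC

Derivation:
start AUG at pos 0
pos 0: AUG -> M; peptide=M
pos 3: UUA -> L; peptide=ML
pos 6: GAG -> E; peptide=MLE
pos 9: GGG -> G; peptide=MLEG
pos 12: AAC -> N; peptide=MLEGN
pos 15: AUG -> M; peptide=MLEGNM
pos 18: UGC -> C; peptide=MLEGNMC
pos 21: UGA -> STOP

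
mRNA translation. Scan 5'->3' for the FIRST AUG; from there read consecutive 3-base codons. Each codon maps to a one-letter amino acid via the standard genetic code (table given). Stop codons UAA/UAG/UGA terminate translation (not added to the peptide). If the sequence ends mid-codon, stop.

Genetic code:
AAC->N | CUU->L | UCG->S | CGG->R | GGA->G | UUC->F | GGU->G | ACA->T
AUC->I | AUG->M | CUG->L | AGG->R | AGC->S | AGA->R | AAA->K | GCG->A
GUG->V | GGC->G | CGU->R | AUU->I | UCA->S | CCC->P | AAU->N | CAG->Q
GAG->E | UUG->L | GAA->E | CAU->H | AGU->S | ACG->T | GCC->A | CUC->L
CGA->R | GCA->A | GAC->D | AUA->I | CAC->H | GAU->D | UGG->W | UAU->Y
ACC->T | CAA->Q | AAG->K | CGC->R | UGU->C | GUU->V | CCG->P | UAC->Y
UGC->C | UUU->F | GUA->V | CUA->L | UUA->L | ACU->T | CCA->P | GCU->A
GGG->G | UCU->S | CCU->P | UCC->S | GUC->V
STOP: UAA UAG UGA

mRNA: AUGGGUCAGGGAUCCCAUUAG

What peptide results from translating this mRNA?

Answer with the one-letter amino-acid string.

Answer: MGQGSH

Derivation:
start AUG at pos 0
pos 0: AUG -> M; peptide=M
pos 3: GGU -> G; peptide=MG
pos 6: CAG -> Q; peptide=MGQ
pos 9: GGA -> G; peptide=MGQG
pos 12: UCC -> S; peptide=MGQGS
pos 15: CAU -> H; peptide=MGQGSH
pos 18: UAG -> STOP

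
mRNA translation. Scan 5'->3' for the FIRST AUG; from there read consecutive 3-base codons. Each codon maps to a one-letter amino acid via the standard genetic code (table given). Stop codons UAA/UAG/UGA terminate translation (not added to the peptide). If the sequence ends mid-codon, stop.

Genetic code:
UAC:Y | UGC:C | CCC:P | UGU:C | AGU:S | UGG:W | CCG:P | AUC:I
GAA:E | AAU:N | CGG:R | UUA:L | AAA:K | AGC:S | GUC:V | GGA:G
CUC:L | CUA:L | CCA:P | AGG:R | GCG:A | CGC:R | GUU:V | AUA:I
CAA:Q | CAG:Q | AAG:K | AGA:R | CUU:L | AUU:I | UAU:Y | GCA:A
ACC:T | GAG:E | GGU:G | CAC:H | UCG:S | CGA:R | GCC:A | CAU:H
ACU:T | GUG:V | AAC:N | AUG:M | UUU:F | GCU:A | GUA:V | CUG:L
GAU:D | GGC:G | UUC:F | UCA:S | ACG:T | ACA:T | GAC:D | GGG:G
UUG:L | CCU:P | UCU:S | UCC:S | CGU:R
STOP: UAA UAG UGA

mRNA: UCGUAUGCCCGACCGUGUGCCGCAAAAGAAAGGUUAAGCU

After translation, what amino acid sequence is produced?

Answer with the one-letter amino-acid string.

Answer: MPDRVPQKKG

Derivation:
start AUG at pos 4
pos 4: AUG -> M; peptide=M
pos 7: CCC -> P; peptide=MP
pos 10: GAC -> D; peptide=MPD
pos 13: CGU -> R; peptide=MPDR
pos 16: GUG -> V; peptide=MPDRV
pos 19: CCG -> P; peptide=MPDRVP
pos 22: CAA -> Q; peptide=MPDRVPQ
pos 25: AAG -> K; peptide=MPDRVPQK
pos 28: AAA -> K; peptide=MPDRVPQKK
pos 31: GGU -> G; peptide=MPDRVPQKKG
pos 34: UAA -> STOP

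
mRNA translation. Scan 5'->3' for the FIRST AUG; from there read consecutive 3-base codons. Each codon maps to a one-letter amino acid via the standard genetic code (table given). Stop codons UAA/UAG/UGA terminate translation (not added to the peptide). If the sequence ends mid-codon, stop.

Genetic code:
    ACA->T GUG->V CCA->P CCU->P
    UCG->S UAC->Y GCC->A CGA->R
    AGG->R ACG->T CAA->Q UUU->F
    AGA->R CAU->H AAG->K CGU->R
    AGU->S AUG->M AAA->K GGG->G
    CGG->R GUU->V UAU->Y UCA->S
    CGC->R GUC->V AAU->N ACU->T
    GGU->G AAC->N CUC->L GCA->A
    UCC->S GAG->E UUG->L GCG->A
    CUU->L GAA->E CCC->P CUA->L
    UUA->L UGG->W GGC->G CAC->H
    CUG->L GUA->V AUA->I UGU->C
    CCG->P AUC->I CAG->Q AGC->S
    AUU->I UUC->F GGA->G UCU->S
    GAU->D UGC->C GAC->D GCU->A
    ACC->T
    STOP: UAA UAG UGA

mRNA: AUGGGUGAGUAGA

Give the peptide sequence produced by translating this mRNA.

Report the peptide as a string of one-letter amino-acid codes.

start AUG at pos 0
pos 0: AUG -> M; peptide=M
pos 3: GGU -> G; peptide=MG
pos 6: GAG -> E; peptide=MGE
pos 9: UAG -> STOP

Answer: MGE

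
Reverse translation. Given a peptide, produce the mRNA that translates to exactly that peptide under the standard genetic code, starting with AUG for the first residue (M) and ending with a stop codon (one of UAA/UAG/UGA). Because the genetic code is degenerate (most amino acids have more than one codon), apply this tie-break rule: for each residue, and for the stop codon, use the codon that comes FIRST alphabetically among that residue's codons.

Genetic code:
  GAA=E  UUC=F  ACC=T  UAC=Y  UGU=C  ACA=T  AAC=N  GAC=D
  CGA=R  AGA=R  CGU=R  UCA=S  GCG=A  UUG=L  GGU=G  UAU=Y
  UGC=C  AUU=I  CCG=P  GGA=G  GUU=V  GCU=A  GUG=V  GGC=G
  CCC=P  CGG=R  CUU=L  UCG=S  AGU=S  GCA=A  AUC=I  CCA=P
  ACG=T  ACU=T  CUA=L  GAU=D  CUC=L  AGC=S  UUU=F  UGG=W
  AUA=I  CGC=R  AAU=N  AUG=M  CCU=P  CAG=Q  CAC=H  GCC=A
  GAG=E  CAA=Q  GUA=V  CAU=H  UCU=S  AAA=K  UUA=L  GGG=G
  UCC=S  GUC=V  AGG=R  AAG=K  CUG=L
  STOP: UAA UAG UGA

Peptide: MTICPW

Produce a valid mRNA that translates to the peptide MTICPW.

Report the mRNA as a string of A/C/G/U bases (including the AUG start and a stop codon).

residue 1: M -> AUG (start codon)
residue 2: T codons sorted = ACA,ACC,ACG,ACU -> pick first = ACA
residue 3: I codons sorted = AUA,AUC,AUU -> pick first = AUA
residue 4: C codons sorted = UGC,UGU -> pick first = UGC
residue 5: P codons sorted = CCA,CCC,CCG,CCU -> pick first = CCA
residue 6: W -> UGG (only codon)
terminator: stop codons sorted = UAA,UAG,UGA -> pick first = UAA

Answer: mRNA: AUGACAAUAUGCCCAUGGUAA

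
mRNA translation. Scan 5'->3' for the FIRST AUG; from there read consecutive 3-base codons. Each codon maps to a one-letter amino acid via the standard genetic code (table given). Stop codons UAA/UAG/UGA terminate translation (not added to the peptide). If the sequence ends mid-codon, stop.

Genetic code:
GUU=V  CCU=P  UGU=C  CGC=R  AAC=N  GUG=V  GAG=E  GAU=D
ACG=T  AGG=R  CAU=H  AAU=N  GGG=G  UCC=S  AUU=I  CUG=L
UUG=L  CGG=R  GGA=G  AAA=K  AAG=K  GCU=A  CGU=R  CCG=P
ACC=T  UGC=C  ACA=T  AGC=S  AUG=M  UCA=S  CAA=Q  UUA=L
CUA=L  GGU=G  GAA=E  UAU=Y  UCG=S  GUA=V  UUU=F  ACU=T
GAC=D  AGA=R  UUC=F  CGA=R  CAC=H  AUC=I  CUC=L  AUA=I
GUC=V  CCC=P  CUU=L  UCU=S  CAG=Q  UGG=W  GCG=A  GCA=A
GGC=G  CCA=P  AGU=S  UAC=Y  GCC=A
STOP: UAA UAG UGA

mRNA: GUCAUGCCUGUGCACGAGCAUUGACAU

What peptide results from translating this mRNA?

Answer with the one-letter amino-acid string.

start AUG at pos 3
pos 3: AUG -> M; peptide=M
pos 6: CCU -> P; peptide=MP
pos 9: GUG -> V; peptide=MPV
pos 12: CAC -> H; peptide=MPVH
pos 15: GAG -> E; peptide=MPVHE
pos 18: CAU -> H; peptide=MPVHEH
pos 21: UGA -> STOP

Answer: MPVHEH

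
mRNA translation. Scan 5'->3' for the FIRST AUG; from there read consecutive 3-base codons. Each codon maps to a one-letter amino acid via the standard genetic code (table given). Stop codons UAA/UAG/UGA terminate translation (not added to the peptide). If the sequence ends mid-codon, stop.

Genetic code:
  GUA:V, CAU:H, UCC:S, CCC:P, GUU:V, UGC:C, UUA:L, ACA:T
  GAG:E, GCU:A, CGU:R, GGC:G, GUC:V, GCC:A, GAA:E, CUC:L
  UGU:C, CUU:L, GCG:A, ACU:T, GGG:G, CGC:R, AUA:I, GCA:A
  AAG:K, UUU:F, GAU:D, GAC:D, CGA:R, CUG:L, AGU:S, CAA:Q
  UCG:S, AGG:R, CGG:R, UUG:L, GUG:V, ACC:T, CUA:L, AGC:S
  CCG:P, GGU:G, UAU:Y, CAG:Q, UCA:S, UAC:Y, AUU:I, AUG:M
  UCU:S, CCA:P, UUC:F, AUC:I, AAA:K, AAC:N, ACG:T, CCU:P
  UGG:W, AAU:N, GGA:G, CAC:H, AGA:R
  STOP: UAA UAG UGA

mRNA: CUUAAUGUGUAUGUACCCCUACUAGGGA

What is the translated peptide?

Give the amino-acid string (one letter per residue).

Answer: MCMYPY

Derivation:
start AUG at pos 4
pos 4: AUG -> M; peptide=M
pos 7: UGU -> C; peptide=MC
pos 10: AUG -> M; peptide=MCM
pos 13: UAC -> Y; peptide=MCMY
pos 16: CCC -> P; peptide=MCMYP
pos 19: UAC -> Y; peptide=MCMYPY
pos 22: UAG -> STOP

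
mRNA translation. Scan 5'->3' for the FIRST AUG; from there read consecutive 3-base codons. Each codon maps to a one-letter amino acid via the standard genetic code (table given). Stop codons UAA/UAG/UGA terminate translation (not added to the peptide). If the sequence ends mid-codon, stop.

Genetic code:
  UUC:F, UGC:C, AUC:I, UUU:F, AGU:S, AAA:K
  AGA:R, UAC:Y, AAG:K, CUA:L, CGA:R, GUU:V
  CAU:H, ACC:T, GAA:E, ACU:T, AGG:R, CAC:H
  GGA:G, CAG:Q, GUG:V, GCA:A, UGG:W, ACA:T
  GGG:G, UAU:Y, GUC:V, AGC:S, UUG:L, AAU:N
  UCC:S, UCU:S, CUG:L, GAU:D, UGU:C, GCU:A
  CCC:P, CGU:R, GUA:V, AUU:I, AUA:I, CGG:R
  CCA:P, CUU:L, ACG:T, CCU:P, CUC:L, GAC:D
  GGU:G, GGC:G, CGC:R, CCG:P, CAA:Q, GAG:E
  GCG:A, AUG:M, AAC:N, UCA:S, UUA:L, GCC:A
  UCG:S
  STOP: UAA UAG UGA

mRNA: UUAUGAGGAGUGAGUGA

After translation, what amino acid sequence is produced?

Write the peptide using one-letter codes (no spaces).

Answer: MRSE

Derivation:
start AUG at pos 2
pos 2: AUG -> M; peptide=M
pos 5: AGG -> R; peptide=MR
pos 8: AGU -> S; peptide=MRS
pos 11: GAG -> E; peptide=MRSE
pos 14: UGA -> STOP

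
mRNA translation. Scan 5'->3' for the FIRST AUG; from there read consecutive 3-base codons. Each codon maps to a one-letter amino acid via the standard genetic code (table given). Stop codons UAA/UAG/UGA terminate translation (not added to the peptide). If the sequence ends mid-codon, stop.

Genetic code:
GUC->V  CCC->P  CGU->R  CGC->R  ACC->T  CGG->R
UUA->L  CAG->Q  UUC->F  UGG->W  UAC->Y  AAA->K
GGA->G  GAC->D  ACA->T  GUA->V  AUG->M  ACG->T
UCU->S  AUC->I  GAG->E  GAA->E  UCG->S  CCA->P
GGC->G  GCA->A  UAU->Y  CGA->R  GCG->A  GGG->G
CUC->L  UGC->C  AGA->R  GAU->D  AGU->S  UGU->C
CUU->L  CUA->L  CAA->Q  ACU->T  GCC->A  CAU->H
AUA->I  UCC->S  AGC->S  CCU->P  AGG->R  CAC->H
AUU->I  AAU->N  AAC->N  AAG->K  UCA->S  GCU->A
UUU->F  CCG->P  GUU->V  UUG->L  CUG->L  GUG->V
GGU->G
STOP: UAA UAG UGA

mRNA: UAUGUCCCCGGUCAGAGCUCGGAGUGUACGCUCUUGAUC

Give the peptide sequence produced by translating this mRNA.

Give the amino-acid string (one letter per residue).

Answer: MSPVRARSVRS

Derivation:
start AUG at pos 1
pos 1: AUG -> M; peptide=M
pos 4: UCC -> S; peptide=MS
pos 7: CCG -> P; peptide=MSP
pos 10: GUC -> V; peptide=MSPV
pos 13: AGA -> R; peptide=MSPVR
pos 16: GCU -> A; peptide=MSPVRA
pos 19: CGG -> R; peptide=MSPVRAR
pos 22: AGU -> S; peptide=MSPVRARS
pos 25: GUA -> V; peptide=MSPVRARSV
pos 28: CGC -> R; peptide=MSPVRARSVR
pos 31: UCU -> S; peptide=MSPVRARSVRS
pos 34: UGA -> STOP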